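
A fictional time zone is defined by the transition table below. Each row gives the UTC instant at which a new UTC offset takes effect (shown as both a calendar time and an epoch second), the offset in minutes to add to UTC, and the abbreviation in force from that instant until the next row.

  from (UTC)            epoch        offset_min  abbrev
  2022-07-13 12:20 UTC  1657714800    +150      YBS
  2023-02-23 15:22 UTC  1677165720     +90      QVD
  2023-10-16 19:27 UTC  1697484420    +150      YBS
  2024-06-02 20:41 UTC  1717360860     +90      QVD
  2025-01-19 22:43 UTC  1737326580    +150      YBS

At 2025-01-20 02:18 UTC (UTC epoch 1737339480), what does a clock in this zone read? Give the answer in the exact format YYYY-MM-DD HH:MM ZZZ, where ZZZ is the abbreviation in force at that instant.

2025-01-20 04:48 YBS

Query: 2025-01-20 02:18 UTC
Rule 5/5 (YBS, +02:30): 2025-01-19 22:43 UTC ≤ query < +∞
2·60 + 18 + 150 = 288 min
288 = 0·1440 + 288; 288 = 4·60 + 48 → 04:48, same day
→ 2025-01-20 04:48 YBS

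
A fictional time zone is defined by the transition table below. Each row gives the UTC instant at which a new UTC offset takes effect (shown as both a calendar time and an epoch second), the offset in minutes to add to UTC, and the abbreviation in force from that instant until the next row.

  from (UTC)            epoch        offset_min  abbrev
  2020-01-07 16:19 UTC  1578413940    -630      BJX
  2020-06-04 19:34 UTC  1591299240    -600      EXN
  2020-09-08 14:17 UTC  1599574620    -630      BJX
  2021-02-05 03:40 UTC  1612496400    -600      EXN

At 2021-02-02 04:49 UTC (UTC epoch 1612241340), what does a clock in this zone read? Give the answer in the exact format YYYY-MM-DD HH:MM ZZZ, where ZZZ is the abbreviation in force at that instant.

Query: 2021-02-02 04:49 UTC
Rule 3/4 (BJX, -10:30): 2020-09-08 14:17 UTC ≤ query < 2021-02-05 03:40 UTC
4·60 + 49 - 630 = -341 min
-341 = -1·1440 + 1099; 1099 = 18·60 + 19 → 18:19, 2021-02-02 - 1 day = 2021-02-01
→ 2021-02-01 18:19 BJX

2021-02-01 18:19 BJX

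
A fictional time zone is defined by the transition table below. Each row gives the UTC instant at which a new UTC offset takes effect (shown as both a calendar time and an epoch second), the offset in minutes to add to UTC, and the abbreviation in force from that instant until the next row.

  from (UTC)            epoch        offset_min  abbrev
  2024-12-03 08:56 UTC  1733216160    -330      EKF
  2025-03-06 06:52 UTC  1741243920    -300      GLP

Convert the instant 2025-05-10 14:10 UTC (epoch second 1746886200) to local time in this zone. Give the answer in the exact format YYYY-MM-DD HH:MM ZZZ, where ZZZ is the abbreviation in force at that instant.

2025-05-10 09:10 GLP

Query: 2025-05-10 14:10 UTC
Rule 2/2 (GLP, -05:00): 2025-03-06 06:52 UTC ≤ query < +∞
14·60 + 10 - 300 = 550 min
550 = 0·1440 + 550; 550 = 9·60 + 10 → 09:10, same day
→ 2025-05-10 09:10 GLP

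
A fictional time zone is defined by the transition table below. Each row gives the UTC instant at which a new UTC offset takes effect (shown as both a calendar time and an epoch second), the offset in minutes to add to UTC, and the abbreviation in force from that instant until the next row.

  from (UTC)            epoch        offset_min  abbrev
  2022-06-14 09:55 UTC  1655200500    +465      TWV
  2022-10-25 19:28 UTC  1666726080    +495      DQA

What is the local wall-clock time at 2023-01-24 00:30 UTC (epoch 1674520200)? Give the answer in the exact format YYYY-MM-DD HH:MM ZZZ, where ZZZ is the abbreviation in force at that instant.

2023-01-24 08:45 DQA

Query: 2023-01-24 00:30 UTC
Rule 2/2 (DQA, +08:15): 2022-10-25 19:28 UTC ≤ query < +∞
0·60 + 30 + 495 = 525 min
525 = 0·1440 + 525; 525 = 8·60 + 45 → 08:45, same day
→ 2023-01-24 08:45 DQA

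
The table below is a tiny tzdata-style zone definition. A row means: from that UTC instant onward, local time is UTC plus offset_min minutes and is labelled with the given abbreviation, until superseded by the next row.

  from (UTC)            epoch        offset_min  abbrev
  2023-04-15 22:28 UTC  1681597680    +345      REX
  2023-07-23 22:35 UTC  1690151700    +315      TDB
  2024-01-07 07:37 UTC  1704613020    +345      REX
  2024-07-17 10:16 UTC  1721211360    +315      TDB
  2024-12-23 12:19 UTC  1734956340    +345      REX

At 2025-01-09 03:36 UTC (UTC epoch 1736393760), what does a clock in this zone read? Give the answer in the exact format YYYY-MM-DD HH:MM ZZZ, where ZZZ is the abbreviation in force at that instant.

2025-01-09 09:21 REX

Query: 2025-01-09 03:36 UTC
Rule 5/5 (REX, +05:45): 2024-12-23 12:19 UTC ≤ query < +∞
3·60 + 36 + 345 = 561 min
561 = 0·1440 + 561; 561 = 9·60 + 21 → 09:21, same day
→ 2025-01-09 09:21 REX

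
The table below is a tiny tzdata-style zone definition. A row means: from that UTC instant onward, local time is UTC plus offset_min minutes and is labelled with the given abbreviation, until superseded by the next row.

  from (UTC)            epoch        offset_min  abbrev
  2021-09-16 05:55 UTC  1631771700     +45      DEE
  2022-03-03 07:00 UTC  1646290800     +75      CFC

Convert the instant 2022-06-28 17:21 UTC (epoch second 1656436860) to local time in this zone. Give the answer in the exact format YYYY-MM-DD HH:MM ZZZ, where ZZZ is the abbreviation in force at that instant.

2022-06-28 18:36 CFC

Query: 2022-06-28 17:21 UTC
Rule 2/2 (CFC, +01:15): 2022-03-03 07:00 UTC ≤ query < +∞
17·60 + 21 + 75 = 1116 min
1116 = 0·1440 + 1116; 1116 = 18·60 + 36 → 18:36, same day
→ 2022-06-28 18:36 CFC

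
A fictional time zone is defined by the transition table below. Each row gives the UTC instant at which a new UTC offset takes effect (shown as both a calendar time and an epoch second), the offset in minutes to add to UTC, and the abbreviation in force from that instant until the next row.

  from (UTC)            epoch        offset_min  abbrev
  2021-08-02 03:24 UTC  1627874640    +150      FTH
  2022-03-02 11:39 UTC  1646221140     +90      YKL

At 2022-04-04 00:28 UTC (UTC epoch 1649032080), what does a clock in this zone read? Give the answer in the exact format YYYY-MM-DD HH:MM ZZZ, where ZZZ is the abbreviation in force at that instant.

Query: 2022-04-04 00:28 UTC
Rule 2/2 (YKL, +01:30): 2022-03-02 11:39 UTC ≤ query < +∞
0·60 + 28 + 90 = 118 min
118 = 0·1440 + 118; 118 = 1·60 + 58 → 01:58, same day
→ 2022-04-04 01:58 YKL

2022-04-04 01:58 YKL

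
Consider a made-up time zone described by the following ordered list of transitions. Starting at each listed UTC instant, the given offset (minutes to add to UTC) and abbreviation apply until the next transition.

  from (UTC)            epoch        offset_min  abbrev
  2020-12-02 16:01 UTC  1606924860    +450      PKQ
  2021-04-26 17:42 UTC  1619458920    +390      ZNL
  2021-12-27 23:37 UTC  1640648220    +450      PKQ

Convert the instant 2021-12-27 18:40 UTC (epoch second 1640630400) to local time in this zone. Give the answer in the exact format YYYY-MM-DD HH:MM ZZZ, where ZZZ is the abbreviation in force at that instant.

2021-12-28 01:10 ZNL

Query: 2021-12-27 18:40 UTC
Rule 2/3 (ZNL, +06:30): 2021-04-26 17:42 UTC ≤ query < 2021-12-27 23:37 UTC
18·60 + 40 + 390 = 1510 min
1510 = 1·1440 + 70; 70 = 1·60 + 10 → 01:10, 2021-12-27 + 1 day = 2021-12-28
→ 2021-12-28 01:10 ZNL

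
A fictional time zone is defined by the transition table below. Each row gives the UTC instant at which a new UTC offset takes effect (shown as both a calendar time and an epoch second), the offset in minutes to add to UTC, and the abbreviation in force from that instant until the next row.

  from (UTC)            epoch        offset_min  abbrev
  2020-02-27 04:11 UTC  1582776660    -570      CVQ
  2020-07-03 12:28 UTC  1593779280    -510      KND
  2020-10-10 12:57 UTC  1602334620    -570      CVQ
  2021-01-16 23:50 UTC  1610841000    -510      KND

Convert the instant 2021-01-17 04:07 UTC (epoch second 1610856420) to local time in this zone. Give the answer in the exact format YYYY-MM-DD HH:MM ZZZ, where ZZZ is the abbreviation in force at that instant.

2021-01-16 19:37 KND

Query: 2021-01-17 04:07 UTC
Rule 4/4 (KND, -08:30): 2021-01-16 23:50 UTC ≤ query < +∞
4·60 + 7 - 510 = -263 min
-263 = -1·1440 + 1177; 1177 = 19·60 + 37 → 19:37, 2021-01-17 - 1 day = 2021-01-16
→ 2021-01-16 19:37 KND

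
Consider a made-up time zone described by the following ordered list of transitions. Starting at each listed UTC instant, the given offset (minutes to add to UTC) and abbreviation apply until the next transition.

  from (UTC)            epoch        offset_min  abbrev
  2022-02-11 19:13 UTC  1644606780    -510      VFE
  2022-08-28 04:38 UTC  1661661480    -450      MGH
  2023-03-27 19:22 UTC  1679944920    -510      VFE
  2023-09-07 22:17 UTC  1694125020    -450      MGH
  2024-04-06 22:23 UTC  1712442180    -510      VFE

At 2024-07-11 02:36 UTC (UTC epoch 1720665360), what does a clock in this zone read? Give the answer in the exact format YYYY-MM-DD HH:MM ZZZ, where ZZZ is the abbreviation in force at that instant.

Query: 2024-07-11 02:36 UTC
Rule 5/5 (VFE, -08:30): 2024-04-06 22:23 UTC ≤ query < +∞
2·60 + 36 - 510 = -354 min
-354 = -1·1440 + 1086; 1086 = 18·60 + 6 → 18:06, 2024-07-11 - 1 day = 2024-07-10
→ 2024-07-10 18:06 VFE

2024-07-10 18:06 VFE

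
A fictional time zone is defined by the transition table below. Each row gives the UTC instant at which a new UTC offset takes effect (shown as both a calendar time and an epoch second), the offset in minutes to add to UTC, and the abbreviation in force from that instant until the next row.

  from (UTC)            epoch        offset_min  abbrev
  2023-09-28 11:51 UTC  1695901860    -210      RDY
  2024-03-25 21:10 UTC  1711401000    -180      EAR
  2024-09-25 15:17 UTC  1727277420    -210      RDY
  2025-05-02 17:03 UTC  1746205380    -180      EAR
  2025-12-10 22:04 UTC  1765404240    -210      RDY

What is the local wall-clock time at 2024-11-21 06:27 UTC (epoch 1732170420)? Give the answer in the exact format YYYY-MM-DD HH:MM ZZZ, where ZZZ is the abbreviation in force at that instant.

2024-11-21 02:57 RDY

Query: 2024-11-21 06:27 UTC
Rule 3/5 (RDY, -03:30): 2024-09-25 15:17 UTC ≤ query < 2025-05-02 17:03 UTC
6·60 + 27 - 210 = 177 min
177 = 0·1440 + 177; 177 = 2·60 + 57 → 02:57, same day
→ 2024-11-21 02:57 RDY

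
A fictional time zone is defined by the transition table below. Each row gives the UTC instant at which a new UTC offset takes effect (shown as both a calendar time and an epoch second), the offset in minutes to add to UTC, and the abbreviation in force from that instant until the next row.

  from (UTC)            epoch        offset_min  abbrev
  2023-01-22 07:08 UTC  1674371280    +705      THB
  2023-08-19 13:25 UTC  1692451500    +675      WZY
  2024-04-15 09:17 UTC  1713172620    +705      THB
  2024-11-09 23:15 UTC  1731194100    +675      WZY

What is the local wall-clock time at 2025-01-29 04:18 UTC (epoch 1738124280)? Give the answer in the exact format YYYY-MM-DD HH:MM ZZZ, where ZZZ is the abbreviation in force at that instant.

2025-01-29 15:33 WZY

Query: 2025-01-29 04:18 UTC
Rule 4/4 (WZY, +11:15): 2024-11-09 23:15 UTC ≤ query < +∞
4·60 + 18 + 675 = 933 min
933 = 0·1440 + 933; 933 = 15·60 + 33 → 15:33, same day
→ 2025-01-29 15:33 WZY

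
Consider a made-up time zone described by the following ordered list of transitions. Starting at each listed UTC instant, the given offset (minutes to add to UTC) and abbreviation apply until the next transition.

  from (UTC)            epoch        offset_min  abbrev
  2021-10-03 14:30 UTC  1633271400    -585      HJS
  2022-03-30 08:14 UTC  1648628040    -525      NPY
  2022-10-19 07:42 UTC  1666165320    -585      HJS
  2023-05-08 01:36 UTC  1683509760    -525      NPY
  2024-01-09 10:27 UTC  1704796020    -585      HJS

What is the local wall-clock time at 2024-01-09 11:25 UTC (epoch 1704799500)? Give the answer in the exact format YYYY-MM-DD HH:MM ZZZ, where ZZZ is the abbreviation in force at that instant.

2024-01-09 01:40 HJS

Query: 2024-01-09 11:25 UTC
Rule 5/5 (HJS, -09:45): 2024-01-09 10:27 UTC ≤ query < +∞
11·60 + 25 - 585 = 100 min
100 = 0·1440 + 100; 100 = 1·60 + 40 → 01:40, same day
→ 2024-01-09 01:40 HJS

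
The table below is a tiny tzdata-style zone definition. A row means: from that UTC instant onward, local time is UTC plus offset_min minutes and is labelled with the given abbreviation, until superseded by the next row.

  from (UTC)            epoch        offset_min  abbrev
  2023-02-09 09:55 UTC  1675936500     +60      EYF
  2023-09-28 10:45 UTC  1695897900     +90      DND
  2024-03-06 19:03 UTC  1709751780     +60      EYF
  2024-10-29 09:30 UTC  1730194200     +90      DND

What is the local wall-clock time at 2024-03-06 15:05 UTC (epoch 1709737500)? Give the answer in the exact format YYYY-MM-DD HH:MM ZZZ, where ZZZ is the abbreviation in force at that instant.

Query: 2024-03-06 15:05 UTC
Rule 2/4 (DND, +01:30): 2023-09-28 10:45 UTC ≤ query < 2024-03-06 19:03 UTC
15·60 + 5 + 90 = 995 min
995 = 0·1440 + 995; 995 = 16·60 + 35 → 16:35, same day
→ 2024-03-06 16:35 DND

2024-03-06 16:35 DND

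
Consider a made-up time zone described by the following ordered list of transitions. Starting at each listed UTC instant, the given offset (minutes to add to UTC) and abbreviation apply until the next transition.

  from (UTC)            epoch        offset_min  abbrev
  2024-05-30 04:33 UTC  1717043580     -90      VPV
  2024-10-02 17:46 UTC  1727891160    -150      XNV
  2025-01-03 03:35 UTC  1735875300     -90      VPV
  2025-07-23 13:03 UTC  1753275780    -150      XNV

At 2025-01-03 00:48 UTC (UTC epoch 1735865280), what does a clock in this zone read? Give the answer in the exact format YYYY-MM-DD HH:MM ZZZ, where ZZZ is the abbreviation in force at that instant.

2025-01-02 22:18 XNV

Query: 2025-01-03 00:48 UTC
Rule 2/4 (XNV, -02:30): 2024-10-02 17:46 UTC ≤ query < 2025-01-03 03:35 UTC
0·60 + 48 - 150 = -102 min
-102 = -1·1440 + 1338; 1338 = 22·60 + 18 → 22:18, 2025-01-03 - 1 day = 2025-01-02
→ 2025-01-02 22:18 XNV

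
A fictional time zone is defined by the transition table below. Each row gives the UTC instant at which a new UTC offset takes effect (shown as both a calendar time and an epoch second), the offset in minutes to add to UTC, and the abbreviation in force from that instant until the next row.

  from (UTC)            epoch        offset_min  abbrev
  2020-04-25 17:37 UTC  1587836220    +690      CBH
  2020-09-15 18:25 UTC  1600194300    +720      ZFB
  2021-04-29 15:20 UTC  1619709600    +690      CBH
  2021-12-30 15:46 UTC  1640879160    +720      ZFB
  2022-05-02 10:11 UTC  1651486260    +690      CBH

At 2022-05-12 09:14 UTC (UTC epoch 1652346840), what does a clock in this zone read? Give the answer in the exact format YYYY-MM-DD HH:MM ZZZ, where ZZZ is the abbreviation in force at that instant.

2022-05-12 20:44 CBH

Query: 2022-05-12 09:14 UTC
Rule 5/5 (CBH, +11:30): 2022-05-02 10:11 UTC ≤ query < +∞
9·60 + 14 + 690 = 1244 min
1244 = 0·1440 + 1244; 1244 = 20·60 + 44 → 20:44, same day
→ 2022-05-12 20:44 CBH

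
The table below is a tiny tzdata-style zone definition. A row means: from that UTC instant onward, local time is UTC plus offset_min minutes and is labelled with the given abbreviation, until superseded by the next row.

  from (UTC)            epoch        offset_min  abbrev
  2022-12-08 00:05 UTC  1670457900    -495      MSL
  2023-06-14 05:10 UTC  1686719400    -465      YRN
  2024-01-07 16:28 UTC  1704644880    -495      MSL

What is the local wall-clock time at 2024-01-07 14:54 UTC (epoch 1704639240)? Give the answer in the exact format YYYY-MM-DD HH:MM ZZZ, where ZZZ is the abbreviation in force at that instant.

2024-01-07 07:09 YRN

Query: 2024-01-07 14:54 UTC
Rule 2/3 (YRN, -07:45): 2023-06-14 05:10 UTC ≤ query < 2024-01-07 16:28 UTC
14·60 + 54 - 465 = 429 min
429 = 0·1440 + 429; 429 = 7·60 + 9 → 07:09, same day
→ 2024-01-07 07:09 YRN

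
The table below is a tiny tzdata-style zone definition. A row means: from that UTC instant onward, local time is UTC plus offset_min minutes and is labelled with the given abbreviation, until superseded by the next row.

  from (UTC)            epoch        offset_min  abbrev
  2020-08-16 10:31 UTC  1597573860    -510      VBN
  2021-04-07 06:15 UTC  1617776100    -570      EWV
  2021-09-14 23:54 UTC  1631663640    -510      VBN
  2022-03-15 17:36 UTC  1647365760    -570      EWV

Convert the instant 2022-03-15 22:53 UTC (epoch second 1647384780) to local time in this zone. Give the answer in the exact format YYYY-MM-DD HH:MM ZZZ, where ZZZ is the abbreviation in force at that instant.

2022-03-15 13:23 EWV

Query: 2022-03-15 22:53 UTC
Rule 4/4 (EWV, -09:30): 2022-03-15 17:36 UTC ≤ query < +∞
22·60 + 53 - 570 = 803 min
803 = 0·1440 + 803; 803 = 13·60 + 23 → 13:23, same day
→ 2022-03-15 13:23 EWV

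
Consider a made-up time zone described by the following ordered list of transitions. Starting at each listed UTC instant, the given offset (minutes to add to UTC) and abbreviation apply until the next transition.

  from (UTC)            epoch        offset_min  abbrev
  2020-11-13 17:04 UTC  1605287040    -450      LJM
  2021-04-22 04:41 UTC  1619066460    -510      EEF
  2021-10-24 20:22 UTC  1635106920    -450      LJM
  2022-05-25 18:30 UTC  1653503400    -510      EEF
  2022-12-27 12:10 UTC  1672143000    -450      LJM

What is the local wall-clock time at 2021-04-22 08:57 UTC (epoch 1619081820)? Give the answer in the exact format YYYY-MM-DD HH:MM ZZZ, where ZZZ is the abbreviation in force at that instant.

Query: 2021-04-22 08:57 UTC
Rule 2/5 (EEF, -08:30): 2021-04-22 04:41 UTC ≤ query < 2021-10-24 20:22 UTC
8·60 + 57 - 510 = 27 min
27 = 0·1440 + 27; 27 = 0·60 + 27 → 00:27, same day
→ 2021-04-22 00:27 EEF

2021-04-22 00:27 EEF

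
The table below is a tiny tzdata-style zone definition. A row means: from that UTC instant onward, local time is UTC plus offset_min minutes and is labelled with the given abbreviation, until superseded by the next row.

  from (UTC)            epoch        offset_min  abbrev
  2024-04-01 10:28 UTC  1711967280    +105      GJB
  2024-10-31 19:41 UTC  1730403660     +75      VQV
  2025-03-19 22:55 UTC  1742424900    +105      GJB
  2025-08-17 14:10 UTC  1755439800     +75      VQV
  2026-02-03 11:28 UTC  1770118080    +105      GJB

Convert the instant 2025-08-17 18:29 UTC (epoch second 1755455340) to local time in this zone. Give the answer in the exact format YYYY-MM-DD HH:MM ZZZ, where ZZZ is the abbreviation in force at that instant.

Query: 2025-08-17 18:29 UTC
Rule 4/5 (VQV, +01:15): 2025-08-17 14:10 UTC ≤ query < 2026-02-03 11:28 UTC
18·60 + 29 + 75 = 1184 min
1184 = 0·1440 + 1184; 1184 = 19·60 + 44 → 19:44, same day
→ 2025-08-17 19:44 VQV

2025-08-17 19:44 VQV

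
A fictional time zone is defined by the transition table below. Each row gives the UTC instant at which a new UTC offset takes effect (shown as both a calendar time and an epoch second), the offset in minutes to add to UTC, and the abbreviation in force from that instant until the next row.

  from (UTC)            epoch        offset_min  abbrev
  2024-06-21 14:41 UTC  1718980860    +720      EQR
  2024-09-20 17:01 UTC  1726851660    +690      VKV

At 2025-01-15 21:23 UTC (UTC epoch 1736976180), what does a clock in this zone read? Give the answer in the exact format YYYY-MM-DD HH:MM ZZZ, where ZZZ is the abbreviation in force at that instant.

2025-01-16 08:53 VKV

Query: 2025-01-15 21:23 UTC
Rule 2/2 (VKV, +11:30): 2024-09-20 17:01 UTC ≤ query < +∞
21·60 + 23 + 690 = 1973 min
1973 = 1·1440 + 533; 533 = 8·60 + 53 → 08:53, 2025-01-15 + 1 day = 2025-01-16
→ 2025-01-16 08:53 VKV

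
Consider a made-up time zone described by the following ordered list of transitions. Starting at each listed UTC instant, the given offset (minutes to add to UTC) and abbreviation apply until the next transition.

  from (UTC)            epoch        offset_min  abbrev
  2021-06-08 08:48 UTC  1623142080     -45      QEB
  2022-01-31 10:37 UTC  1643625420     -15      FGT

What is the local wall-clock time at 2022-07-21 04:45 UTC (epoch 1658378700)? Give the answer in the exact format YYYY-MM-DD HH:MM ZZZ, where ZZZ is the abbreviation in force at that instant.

Query: 2022-07-21 04:45 UTC
Rule 2/2 (FGT, -00:15): 2022-01-31 10:37 UTC ≤ query < +∞
4·60 + 45 - 15 = 270 min
270 = 0·1440 + 270; 270 = 4·60 + 30 → 04:30, same day
→ 2022-07-21 04:30 FGT

2022-07-21 04:30 FGT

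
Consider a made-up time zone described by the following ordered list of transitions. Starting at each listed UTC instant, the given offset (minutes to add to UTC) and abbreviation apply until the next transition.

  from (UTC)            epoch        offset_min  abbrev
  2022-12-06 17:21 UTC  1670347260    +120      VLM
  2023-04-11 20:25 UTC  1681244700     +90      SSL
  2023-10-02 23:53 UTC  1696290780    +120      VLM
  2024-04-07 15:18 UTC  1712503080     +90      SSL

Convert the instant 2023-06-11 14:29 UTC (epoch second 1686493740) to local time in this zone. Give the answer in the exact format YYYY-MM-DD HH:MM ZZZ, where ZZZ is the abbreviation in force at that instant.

2023-06-11 15:59 SSL

Query: 2023-06-11 14:29 UTC
Rule 2/4 (SSL, +01:30): 2023-04-11 20:25 UTC ≤ query < 2023-10-02 23:53 UTC
14·60 + 29 + 90 = 959 min
959 = 0·1440 + 959; 959 = 15·60 + 59 → 15:59, same day
→ 2023-06-11 15:59 SSL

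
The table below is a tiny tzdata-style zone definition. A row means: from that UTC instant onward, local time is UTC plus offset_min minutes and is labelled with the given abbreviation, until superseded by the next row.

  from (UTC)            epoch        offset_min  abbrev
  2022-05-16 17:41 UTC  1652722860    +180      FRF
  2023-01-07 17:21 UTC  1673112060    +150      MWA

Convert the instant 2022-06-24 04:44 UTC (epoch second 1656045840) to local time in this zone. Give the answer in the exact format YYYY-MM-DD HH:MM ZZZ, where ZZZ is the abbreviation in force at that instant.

2022-06-24 07:44 FRF

Query: 2022-06-24 04:44 UTC
Rule 1/2 (FRF, +03:00): 2022-05-16 17:41 UTC ≤ query < 2023-01-07 17:21 UTC
4·60 + 44 + 180 = 464 min
464 = 0·1440 + 464; 464 = 7·60 + 44 → 07:44, same day
→ 2022-06-24 07:44 FRF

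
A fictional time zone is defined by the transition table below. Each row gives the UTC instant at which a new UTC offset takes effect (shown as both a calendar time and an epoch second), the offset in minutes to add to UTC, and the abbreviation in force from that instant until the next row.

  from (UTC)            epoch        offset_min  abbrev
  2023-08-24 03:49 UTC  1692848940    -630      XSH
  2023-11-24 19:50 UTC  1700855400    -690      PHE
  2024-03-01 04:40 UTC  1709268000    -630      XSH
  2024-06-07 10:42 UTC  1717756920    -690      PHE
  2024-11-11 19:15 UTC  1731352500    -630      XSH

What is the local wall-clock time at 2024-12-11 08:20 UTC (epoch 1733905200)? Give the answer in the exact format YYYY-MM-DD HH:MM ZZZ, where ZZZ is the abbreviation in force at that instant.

Query: 2024-12-11 08:20 UTC
Rule 5/5 (XSH, -10:30): 2024-11-11 19:15 UTC ≤ query < +∞
8·60 + 20 - 630 = -130 min
-130 = -1·1440 + 1310; 1310 = 21·60 + 50 → 21:50, 2024-12-11 - 1 day = 2024-12-10
→ 2024-12-10 21:50 XSH

2024-12-10 21:50 XSH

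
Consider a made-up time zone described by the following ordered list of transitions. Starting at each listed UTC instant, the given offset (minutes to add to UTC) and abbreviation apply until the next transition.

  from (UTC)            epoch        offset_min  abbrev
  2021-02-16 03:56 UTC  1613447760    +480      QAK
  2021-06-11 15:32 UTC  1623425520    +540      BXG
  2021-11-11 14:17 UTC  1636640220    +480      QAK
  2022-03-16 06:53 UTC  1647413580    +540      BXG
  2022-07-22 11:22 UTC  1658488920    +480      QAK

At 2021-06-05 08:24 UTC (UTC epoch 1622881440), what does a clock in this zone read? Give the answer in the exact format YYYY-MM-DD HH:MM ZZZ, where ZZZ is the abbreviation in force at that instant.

Query: 2021-06-05 08:24 UTC
Rule 1/5 (QAK, +08:00): 2021-02-16 03:56 UTC ≤ query < 2021-06-11 15:32 UTC
8·60 + 24 + 480 = 984 min
984 = 0·1440 + 984; 984 = 16·60 + 24 → 16:24, same day
→ 2021-06-05 16:24 QAK

2021-06-05 16:24 QAK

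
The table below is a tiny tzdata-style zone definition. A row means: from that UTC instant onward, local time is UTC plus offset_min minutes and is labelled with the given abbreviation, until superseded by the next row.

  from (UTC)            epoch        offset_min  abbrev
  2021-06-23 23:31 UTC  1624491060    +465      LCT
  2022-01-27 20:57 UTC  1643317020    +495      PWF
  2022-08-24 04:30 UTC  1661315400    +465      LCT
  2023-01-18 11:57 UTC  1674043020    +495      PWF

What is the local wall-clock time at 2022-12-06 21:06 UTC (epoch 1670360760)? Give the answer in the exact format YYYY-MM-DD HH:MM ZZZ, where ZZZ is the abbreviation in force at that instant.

2022-12-07 04:51 LCT

Query: 2022-12-06 21:06 UTC
Rule 3/4 (LCT, +07:45): 2022-08-24 04:30 UTC ≤ query < 2023-01-18 11:57 UTC
21·60 + 6 + 465 = 1731 min
1731 = 1·1440 + 291; 291 = 4·60 + 51 → 04:51, 2022-12-06 + 1 day = 2022-12-07
→ 2022-12-07 04:51 LCT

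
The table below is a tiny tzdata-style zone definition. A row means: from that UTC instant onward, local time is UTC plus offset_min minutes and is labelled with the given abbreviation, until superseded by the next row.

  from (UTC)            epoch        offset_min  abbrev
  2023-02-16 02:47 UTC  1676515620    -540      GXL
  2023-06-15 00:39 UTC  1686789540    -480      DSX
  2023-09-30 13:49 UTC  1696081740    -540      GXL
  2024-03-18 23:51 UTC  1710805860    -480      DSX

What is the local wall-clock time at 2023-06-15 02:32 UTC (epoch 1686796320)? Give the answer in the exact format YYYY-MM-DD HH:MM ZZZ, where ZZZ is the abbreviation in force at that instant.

2023-06-14 18:32 DSX

Query: 2023-06-15 02:32 UTC
Rule 2/4 (DSX, -08:00): 2023-06-15 00:39 UTC ≤ query < 2023-09-30 13:49 UTC
2·60 + 32 - 480 = -328 min
-328 = -1·1440 + 1112; 1112 = 18·60 + 32 → 18:32, 2023-06-15 - 1 day = 2023-06-14
→ 2023-06-14 18:32 DSX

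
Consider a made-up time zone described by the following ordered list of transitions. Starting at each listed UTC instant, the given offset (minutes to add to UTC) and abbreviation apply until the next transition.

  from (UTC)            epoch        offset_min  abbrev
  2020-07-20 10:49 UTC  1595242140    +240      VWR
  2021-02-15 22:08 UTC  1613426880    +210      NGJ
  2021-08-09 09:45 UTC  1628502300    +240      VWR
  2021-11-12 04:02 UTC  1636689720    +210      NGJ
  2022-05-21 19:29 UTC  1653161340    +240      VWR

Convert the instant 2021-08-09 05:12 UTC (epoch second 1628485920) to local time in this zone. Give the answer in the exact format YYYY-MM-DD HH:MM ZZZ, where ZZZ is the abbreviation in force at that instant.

Query: 2021-08-09 05:12 UTC
Rule 2/5 (NGJ, +03:30): 2021-02-15 22:08 UTC ≤ query < 2021-08-09 09:45 UTC
5·60 + 12 + 210 = 522 min
522 = 0·1440 + 522; 522 = 8·60 + 42 → 08:42, same day
→ 2021-08-09 08:42 NGJ

2021-08-09 08:42 NGJ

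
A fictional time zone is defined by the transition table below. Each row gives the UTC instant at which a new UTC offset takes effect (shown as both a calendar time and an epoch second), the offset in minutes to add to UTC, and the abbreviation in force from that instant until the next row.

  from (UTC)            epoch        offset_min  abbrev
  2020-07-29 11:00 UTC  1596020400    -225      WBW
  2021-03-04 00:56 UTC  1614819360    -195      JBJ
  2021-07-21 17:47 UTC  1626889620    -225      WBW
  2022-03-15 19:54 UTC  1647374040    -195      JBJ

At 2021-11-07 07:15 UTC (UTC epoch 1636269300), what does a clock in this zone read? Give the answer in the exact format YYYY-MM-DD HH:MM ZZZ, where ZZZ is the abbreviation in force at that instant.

2021-11-07 03:30 WBW

Query: 2021-11-07 07:15 UTC
Rule 3/4 (WBW, -03:45): 2021-07-21 17:47 UTC ≤ query < 2022-03-15 19:54 UTC
7·60 + 15 - 225 = 210 min
210 = 0·1440 + 210; 210 = 3·60 + 30 → 03:30, same day
→ 2021-11-07 03:30 WBW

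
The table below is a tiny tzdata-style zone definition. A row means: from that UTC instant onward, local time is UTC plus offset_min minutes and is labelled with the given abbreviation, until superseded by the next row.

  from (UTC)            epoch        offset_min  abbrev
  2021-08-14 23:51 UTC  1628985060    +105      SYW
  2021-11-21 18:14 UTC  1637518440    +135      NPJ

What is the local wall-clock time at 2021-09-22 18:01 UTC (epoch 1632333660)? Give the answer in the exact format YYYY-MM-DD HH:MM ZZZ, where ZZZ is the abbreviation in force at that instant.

Query: 2021-09-22 18:01 UTC
Rule 1/2 (SYW, +01:45): 2021-08-14 23:51 UTC ≤ query < 2021-11-21 18:14 UTC
18·60 + 1 + 105 = 1186 min
1186 = 0·1440 + 1186; 1186 = 19·60 + 46 → 19:46, same day
→ 2021-09-22 19:46 SYW

2021-09-22 19:46 SYW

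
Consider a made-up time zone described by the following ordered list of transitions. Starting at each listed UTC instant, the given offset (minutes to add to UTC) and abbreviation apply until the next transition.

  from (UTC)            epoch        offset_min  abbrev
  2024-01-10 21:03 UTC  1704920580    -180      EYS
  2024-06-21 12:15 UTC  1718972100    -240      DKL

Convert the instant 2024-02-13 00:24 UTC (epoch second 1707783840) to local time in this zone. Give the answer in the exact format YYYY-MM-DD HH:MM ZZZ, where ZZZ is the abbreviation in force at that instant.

Query: 2024-02-13 00:24 UTC
Rule 1/2 (EYS, -03:00): 2024-01-10 21:03 UTC ≤ query < 2024-06-21 12:15 UTC
0·60 + 24 - 180 = -156 min
-156 = -1·1440 + 1284; 1284 = 21·60 + 24 → 21:24, 2024-02-13 - 1 day = 2024-02-12
→ 2024-02-12 21:24 EYS

2024-02-12 21:24 EYS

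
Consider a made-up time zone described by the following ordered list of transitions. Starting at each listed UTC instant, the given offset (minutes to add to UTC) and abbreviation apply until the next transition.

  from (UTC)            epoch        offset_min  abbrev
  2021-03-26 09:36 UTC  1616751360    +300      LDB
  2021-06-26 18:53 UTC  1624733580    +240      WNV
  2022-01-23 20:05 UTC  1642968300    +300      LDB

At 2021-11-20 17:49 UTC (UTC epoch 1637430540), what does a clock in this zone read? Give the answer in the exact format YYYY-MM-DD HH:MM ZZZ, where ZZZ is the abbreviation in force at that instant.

2021-11-20 21:49 WNV

Query: 2021-11-20 17:49 UTC
Rule 2/3 (WNV, +04:00): 2021-06-26 18:53 UTC ≤ query < 2022-01-23 20:05 UTC
17·60 + 49 + 240 = 1309 min
1309 = 0·1440 + 1309; 1309 = 21·60 + 49 → 21:49, same day
→ 2021-11-20 21:49 WNV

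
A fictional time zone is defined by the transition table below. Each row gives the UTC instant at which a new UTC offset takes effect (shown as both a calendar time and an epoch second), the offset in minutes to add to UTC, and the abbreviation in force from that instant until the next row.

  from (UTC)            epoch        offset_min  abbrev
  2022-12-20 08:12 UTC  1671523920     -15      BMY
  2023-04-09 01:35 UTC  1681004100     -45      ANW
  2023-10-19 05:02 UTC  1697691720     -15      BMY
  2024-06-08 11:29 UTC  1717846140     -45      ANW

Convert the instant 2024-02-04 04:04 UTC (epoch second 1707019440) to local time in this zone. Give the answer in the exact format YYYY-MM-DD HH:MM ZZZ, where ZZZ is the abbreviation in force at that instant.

Query: 2024-02-04 04:04 UTC
Rule 3/4 (BMY, -00:15): 2023-10-19 05:02 UTC ≤ query < 2024-06-08 11:29 UTC
4·60 + 4 - 15 = 229 min
229 = 0·1440 + 229; 229 = 3·60 + 49 → 03:49, same day
→ 2024-02-04 03:49 BMY

2024-02-04 03:49 BMY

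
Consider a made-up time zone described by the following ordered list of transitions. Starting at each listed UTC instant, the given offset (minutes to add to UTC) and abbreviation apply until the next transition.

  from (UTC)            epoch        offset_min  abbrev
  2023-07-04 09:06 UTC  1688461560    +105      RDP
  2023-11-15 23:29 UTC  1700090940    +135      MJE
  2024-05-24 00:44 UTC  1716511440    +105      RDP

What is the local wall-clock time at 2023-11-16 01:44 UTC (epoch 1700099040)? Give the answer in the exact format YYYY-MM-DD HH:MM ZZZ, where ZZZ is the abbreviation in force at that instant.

Query: 2023-11-16 01:44 UTC
Rule 2/3 (MJE, +02:15): 2023-11-15 23:29 UTC ≤ query < 2024-05-24 00:44 UTC
1·60 + 44 + 135 = 239 min
239 = 0·1440 + 239; 239 = 3·60 + 59 → 03:59, same day
→ 2023-11-16 03:59 MJE

2023-11-16 03:59 MJE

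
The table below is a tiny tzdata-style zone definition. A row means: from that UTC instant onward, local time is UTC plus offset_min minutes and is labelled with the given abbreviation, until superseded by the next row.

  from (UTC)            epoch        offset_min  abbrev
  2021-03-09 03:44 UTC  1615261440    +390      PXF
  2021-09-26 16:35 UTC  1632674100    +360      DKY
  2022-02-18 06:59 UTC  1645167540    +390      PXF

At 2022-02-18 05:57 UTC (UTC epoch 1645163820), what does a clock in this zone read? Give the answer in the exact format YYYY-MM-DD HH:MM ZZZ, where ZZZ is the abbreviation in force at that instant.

Query: 2022-02-18 05:57 UTC
Rule 2/3 (DKY, +06:00): 2021-09-26 16:35 UTC ≤ query < 2022-02-18 06:59 UTC
5·60 + 57 + 360 = 717 min
717 = 0·1440 + 717; 717 = 11·60 + 57 → 11:57, same day
→ 2022-02-18 11:57 DKY

2022-02-18 11:57 DKY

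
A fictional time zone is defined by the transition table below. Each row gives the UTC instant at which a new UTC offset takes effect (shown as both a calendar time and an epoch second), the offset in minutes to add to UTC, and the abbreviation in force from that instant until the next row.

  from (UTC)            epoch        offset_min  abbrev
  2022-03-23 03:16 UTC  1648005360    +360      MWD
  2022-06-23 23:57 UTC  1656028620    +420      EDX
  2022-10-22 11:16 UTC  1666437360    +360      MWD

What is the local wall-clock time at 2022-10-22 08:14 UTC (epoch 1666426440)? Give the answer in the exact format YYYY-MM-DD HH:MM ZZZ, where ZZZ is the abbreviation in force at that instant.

Query: 2022-10-22 08:14 UTC
Rule 2/3 (EDX, +07:00): 2022-06-23 23:57 UTC ≤ query < 2022-10-22 11:16 UTC
8·60 + 14 + 420 = 914 min
914 = 0·1440 + 914; 914 = 15·60 + 14 → 15:14, same day
→ 2022-10-22 15:14 EDX

2022-10-22 15:14 EDX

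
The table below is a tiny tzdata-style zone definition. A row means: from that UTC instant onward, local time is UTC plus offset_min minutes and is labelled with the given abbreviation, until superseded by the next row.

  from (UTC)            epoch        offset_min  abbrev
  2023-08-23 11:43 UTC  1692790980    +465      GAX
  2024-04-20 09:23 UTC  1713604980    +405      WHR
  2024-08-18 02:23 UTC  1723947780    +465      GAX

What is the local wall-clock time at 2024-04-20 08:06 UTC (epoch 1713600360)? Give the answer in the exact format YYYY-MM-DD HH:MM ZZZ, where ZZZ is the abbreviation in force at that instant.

2024-04-20 15:51 GAX

Query: 2024-04-20 08:06 UTC
Rule 1/3 (GAX, +07:45): 2023-08-23 11:43 UTC ≤ query < 2024-04-20 09:23 UTC
8·60 + 6 + 465 = 951 min
951 = 0·1440 + 951; 951 = 15·60 + 51 → 15:51, same day
→ 2024-04-20 15:51 GAX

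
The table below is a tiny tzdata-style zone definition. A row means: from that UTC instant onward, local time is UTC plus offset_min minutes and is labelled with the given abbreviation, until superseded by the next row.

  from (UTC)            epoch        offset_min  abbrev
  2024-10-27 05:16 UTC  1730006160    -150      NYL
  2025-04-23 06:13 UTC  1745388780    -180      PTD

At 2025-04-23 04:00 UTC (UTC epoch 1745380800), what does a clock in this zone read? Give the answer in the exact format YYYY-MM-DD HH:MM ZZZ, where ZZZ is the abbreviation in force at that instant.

2025-04-23 01:30 NYL

Query: 2025-04-23 04:00 UTC
Rule 1/2 (NYL, -02:30): 2024-10-27 05:16 UTC ≤ query < 2025-04-23 06:13 UTC
4·60 + 0 - 150 = 90 min
90 = 0·1440 + 90; 90 = 1·60 + 30 → 01:30, same day
→ 2025-04-23 01:30 NYL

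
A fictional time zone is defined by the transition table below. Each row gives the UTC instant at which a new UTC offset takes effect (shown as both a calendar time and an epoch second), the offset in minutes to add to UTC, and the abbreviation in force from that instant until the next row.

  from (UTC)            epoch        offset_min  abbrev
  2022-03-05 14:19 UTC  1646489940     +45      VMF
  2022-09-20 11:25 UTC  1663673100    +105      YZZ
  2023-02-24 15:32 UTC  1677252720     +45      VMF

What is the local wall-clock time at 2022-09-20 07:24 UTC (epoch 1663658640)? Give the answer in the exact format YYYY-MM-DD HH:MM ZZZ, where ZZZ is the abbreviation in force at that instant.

Query: 2022-09-20 07:24 UTC
Rule 1/3 (VMF, +00:45): 2022-03-05 14:19 UTC ≤ query < 2022-09-20 11:25 UTC
7·60 + 24 + 45 = 489 min
489 = 0·1440 + 489; 489 = 8·60 + 9 → 08:09, same day
→ 2022-09-20 08:09 VMF

2022-09-20 08:09 VMF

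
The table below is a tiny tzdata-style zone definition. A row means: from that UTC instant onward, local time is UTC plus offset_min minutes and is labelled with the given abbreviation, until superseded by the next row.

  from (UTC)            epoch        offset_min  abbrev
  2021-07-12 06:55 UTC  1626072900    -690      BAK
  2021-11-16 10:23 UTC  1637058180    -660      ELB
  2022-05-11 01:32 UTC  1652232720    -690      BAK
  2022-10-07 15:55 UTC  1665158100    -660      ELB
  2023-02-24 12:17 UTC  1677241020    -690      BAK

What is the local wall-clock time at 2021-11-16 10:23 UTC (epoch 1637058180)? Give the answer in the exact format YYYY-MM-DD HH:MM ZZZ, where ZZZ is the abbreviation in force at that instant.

Query: 2021-11-16 10:23 UTC
Rule 2/5 (ELB, -11:00): 2021-11-16 10:23 UTC ≤ query < 2022-05-11 01:32 UTC
10·60 + 23 - 660 = -37 min
-37 = -1·1440 + 1403; 1403 = 23·60 + 23 → 23:23, 2021-11-16 - 1 day = 2021-11-15
→ 2021-11-15 23:23 ELB

2021-11-15 23:23 ELB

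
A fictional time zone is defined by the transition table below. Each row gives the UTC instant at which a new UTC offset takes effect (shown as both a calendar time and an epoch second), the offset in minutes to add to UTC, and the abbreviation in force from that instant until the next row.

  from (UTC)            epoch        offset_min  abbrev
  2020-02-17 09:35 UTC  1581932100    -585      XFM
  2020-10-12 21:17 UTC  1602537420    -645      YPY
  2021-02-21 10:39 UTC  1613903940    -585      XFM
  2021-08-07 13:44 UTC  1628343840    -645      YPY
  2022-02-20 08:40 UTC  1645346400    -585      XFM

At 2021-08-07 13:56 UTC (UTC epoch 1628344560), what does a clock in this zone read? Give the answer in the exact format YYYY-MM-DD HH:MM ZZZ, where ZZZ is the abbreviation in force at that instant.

Query: 2021-08-07 13:56 UTC
Rule 4/5 (YPY, -10:45): 2021-08-07 13:44 UTC ≤ query < 2022-02-20 08:40 UTC
13·60 + 56 - 645 = 191 min
191 = 0·1440 + 191; 191 = 3·60 + 11 → 03:11, same day
→ 2021-08-07 03:11 YPY

2021-08-07 03:11 YPY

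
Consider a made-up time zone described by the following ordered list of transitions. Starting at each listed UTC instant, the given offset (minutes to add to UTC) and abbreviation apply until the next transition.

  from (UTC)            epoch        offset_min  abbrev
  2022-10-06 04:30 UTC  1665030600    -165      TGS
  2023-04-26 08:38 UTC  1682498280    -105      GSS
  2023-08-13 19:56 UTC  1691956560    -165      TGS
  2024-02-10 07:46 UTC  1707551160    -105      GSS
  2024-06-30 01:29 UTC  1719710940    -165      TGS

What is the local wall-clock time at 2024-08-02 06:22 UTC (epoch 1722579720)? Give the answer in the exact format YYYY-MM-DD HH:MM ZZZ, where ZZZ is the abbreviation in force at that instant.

Query: 2024-08-02 06:22 UTC
Rule 5/5 (TGS, -02:45): 2024-06-30 01:29 UTC ≤ query < +∞
6·60 + 22 - 165 = 217 min
217 = 0·1440 + 217; 217 = 3·60 + 37 → 03:37, same day
→ 2024-08-02 03:37 TGS

2024-08-02 03:37 TGS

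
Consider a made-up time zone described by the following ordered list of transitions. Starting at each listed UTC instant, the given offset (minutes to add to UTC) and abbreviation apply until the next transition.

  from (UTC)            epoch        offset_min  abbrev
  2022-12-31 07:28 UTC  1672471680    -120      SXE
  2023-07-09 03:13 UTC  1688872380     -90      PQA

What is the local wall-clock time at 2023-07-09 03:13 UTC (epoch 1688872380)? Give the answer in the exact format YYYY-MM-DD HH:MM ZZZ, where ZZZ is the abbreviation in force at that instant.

Query: 2023-07-09 03:13 UTC
Rule 2/2 (PQA, -01:30): 2023-07-09 03:13 UTC ≤ query < +∞
3·60 + 13 - 90 = 103 min
103 = 0·1440 + 103; 103 = 1·60 + 43 → 01:43, same day
→ 2023-07-09 01:43 PQA

2023-07-09 01:43 PQA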